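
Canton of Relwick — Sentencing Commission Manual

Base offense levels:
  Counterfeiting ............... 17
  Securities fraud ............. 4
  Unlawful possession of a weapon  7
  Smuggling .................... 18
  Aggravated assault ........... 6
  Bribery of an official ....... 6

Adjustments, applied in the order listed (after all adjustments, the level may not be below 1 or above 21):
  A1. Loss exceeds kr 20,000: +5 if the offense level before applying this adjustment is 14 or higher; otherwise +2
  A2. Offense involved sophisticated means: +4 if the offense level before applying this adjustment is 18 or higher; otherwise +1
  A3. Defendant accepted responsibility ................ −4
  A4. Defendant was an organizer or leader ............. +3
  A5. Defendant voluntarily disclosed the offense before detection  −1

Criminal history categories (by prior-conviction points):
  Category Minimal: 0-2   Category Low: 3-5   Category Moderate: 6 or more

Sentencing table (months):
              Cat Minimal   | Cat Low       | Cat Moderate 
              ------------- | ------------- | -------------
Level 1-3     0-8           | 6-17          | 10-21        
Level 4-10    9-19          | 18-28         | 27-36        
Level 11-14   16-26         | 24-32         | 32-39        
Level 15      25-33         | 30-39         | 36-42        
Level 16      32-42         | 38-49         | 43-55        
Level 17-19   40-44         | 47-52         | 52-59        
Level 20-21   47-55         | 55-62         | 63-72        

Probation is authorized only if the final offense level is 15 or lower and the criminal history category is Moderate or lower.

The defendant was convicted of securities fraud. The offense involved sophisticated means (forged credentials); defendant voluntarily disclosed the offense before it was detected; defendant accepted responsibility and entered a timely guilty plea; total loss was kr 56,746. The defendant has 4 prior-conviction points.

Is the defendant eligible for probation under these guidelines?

Base offense level for securities fraud: 4.
A1 applies (level before this adjustment is 4 < 14, so +2): 4 + 2 = 6.
A2 applies (level before this adjustment is 6 < 18, so +1): 6 + 1 = 7.
A3 applies: 7 − 4 = 3.
A5 applies: 3 − 1 = 2.
Final offense level: 2.
Criminal history: 4 prior points → Category Low (3-5).
Level 2 falls in the 1-3 band.
Grid: Level 1-3 × Category Low = 6-17 months.
Probation check: level 2 ≤ 15 and category Low ≤ Moderate → eligible.

Yes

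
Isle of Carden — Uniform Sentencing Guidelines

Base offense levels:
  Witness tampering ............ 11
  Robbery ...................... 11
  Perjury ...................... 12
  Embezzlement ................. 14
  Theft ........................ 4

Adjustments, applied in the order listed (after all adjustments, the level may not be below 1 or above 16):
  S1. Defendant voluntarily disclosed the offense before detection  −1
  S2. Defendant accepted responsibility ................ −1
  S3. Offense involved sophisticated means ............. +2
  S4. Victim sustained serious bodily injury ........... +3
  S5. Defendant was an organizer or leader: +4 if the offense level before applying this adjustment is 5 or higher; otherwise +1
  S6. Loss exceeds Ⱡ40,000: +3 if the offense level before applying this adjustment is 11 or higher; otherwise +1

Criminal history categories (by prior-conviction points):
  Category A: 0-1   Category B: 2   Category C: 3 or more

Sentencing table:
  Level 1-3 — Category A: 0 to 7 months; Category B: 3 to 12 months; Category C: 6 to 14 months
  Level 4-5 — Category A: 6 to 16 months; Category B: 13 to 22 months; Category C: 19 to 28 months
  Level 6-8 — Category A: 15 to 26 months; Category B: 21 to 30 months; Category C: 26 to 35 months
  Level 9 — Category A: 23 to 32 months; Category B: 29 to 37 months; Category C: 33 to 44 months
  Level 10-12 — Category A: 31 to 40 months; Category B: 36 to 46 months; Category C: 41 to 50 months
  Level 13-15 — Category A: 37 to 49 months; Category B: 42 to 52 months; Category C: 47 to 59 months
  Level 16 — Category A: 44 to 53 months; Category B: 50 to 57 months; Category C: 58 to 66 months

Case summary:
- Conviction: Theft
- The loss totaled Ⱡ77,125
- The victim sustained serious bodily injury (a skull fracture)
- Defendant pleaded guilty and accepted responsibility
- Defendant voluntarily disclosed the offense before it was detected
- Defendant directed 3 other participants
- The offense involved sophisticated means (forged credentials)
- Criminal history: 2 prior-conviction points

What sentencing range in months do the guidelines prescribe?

42-52 months

Base offense level for theft: 4.
S1 applies: 4 − 1 = 3.
S2 applies: 3 − 1 = 2.
S3 applies: 2 + 2 = 4.
S4 applies: 4 + 3 = 7.
S5 applies (level before this adjustment is 7 ≥ 5, so +4): 7 + 4 = 11.
S6 applies (level before this adjustment is 11 ≥ 11, so +3): 11 + 3 = 14.
Final offense level: 14.
Criminal history: 2 prior points → Category B (2).
Level 14 falls in the 13-15 band.
Grid: Level 13-15 × Category B = 42-52 months.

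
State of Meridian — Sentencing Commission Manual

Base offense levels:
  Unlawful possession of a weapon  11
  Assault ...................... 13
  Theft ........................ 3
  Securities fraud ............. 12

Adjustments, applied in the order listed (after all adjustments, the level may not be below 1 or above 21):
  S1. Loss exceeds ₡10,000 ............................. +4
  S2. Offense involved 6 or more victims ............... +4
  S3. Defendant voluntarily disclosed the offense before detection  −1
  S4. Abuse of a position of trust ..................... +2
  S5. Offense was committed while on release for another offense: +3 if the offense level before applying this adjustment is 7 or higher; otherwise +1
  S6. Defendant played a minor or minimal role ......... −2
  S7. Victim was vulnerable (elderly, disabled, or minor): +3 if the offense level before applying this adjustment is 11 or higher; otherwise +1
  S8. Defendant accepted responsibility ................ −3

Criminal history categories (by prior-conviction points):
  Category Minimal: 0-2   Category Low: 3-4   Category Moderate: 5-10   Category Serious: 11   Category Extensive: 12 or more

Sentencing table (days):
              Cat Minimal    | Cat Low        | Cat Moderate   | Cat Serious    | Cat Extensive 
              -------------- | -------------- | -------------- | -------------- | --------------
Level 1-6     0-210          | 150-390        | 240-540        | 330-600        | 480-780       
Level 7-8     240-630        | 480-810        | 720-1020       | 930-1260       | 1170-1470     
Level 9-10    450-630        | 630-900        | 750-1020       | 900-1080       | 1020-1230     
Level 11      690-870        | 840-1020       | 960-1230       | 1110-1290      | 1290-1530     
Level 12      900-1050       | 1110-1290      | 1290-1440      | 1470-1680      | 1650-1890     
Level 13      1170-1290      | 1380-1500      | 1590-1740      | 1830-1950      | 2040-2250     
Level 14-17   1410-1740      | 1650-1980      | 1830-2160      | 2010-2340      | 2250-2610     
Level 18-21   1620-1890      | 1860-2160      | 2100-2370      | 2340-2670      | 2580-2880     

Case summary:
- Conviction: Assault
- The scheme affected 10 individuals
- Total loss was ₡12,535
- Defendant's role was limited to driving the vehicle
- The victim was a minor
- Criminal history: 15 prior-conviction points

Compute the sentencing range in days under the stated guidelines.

Base offense level for assault: 13.
S1 applies: 13 + 4 = 17.
S2 applies: 17 + 4 = 21.
S4 does not apply.
S6 applies: 21 − 2 = 19.
S7 applies (level before this adjustment is 19 ≥ 11, so +3): 19 + 3 = 22.
S8 does not apply.
Level 22 exceeds the maximum of 21; capped at 21.
Final offense level: 21.
Criminal history: 15 prior points → Category Extensive (12+).
Level 21 falls in the 18-21 band.
Grid: Level 18-21 × Category Extensive = 2580-2880 days.

2580-2880 days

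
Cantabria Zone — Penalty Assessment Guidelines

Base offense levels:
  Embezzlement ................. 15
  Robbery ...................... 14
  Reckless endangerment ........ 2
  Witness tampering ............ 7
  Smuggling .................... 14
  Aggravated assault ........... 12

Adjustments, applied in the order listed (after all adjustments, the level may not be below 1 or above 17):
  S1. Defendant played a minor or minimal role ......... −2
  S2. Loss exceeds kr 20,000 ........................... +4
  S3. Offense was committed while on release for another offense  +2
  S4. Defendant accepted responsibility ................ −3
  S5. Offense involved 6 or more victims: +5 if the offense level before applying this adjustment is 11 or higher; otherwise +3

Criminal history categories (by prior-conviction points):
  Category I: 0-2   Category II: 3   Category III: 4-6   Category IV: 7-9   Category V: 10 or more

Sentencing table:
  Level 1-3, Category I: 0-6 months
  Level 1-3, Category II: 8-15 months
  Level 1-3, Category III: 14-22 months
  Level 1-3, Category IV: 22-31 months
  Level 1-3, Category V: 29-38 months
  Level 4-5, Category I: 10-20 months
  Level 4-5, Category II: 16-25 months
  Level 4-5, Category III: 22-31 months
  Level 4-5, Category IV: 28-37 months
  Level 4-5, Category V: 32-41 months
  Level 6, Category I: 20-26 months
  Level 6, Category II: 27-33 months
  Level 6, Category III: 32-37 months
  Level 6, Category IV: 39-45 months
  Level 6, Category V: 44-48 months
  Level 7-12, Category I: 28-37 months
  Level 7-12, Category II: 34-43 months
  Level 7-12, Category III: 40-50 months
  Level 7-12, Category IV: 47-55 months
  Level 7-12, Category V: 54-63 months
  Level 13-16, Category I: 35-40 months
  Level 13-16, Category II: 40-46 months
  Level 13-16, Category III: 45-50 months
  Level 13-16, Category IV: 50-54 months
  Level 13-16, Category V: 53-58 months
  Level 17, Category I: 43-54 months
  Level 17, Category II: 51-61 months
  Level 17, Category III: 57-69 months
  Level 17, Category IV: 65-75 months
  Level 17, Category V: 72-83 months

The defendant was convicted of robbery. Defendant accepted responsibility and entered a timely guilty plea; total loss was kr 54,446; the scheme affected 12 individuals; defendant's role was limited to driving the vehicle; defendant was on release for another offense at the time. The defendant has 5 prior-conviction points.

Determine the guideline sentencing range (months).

Base offense level for robbery: 14.
S1 applies: 14 − 2 = 12.
S2 applies: 12 + 4 = 16.
S3 applies: 16 + 2 = 18.
S4 applies: 18 − 3 = 15.
S5 applies (level before this adjustment is 15 ≥ 11, so +5): 15 + 5 = 20.
Level 20 exceeds the maximum of 17; capped at 17.
Final offense level: 17.
Criminal history: 5 prior points → Category III (4-6).
Level 17 falls in the 17 band.
Grid: Level 17 × Category III = 57-69 months.

57-69 months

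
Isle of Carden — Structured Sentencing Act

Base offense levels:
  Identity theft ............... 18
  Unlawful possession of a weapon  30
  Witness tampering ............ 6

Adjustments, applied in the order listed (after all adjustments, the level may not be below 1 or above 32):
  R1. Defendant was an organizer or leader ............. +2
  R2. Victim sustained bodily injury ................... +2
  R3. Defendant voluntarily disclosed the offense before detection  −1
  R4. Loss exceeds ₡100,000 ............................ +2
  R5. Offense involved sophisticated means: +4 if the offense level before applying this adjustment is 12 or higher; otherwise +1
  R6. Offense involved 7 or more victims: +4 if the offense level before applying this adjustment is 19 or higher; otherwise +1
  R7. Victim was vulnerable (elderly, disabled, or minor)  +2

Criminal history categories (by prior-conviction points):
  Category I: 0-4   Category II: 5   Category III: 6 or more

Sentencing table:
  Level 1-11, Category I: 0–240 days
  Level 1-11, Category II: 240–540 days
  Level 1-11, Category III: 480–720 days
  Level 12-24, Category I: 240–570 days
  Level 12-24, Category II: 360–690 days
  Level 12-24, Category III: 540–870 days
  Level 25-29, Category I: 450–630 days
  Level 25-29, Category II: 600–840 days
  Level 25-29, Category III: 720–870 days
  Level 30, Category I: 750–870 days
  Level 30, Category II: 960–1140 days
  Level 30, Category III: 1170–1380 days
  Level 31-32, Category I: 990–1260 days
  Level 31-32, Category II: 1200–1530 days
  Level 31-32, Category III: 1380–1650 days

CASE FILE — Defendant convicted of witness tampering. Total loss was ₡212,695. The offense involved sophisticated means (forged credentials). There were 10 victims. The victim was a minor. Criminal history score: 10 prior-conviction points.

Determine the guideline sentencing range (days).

540-870 days

Base offense level for witness tampering: 6.
R1 does not apply.
R3 does not apply.
R4 applies: 6 + 2 = 8.
R5 applies (level before this adjustment is 8 < 12, so +1): 8 + 1 = 9.
R6 applies (level before this adjustment is 9 < 19, so +1): 9 + 1 = 10.
R7 applies: 10 + 2 = 12.
Final offense level: 12.
Criminal history: 10 prior points → Category III (6+).
Level 12 falls in the 12-24 band.
Grid: Level 12-24 × Category III = 540-870 days.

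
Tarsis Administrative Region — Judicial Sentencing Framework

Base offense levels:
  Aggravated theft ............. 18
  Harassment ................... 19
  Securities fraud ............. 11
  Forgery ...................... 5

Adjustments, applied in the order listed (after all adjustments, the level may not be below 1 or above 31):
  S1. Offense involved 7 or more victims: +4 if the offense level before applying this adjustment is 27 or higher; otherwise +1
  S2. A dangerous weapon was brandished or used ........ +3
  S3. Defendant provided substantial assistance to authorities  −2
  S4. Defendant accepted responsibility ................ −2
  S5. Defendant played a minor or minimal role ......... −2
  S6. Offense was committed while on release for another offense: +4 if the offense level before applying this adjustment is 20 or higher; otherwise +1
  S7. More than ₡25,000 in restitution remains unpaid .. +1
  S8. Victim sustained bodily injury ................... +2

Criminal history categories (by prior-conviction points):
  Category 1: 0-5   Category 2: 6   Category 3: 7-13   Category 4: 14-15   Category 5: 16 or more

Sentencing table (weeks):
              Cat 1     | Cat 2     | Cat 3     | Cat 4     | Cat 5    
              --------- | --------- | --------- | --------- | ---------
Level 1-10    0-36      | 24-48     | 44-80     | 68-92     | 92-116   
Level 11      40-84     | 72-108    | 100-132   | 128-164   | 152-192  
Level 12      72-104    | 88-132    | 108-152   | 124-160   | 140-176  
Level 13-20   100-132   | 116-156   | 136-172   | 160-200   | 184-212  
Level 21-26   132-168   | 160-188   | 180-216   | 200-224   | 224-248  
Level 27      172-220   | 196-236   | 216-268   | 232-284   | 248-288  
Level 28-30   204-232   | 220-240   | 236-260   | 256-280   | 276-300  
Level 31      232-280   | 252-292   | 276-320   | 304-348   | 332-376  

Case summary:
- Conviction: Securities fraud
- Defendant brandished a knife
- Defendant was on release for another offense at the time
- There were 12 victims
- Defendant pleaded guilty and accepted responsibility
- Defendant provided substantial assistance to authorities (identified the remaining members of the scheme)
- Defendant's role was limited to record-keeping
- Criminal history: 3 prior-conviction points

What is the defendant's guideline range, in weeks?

Base offense level for securities fraud: 11.
S1 applies (level before this adjustment is 11 < 27, so +1): 11 + 1 = 12.
S2 applies: 12 + 3 = 15.
S3 applies: 15 − 2 = 13.
S4 applies: 13 − 2 = 11.
S5 applies: 11 − 2 = 9.
S6 applies (level before this adjustment is 9 < 20, so +1): 9 + 1 = 10.
Final offense level: 10.
Criminal history: 3 prior points → Category 1 (0-5).
Level 10 falls in the 1-10 band.
Grid: Level 1-10 × Category 1 = 0-36 weeks.

0-36 weeks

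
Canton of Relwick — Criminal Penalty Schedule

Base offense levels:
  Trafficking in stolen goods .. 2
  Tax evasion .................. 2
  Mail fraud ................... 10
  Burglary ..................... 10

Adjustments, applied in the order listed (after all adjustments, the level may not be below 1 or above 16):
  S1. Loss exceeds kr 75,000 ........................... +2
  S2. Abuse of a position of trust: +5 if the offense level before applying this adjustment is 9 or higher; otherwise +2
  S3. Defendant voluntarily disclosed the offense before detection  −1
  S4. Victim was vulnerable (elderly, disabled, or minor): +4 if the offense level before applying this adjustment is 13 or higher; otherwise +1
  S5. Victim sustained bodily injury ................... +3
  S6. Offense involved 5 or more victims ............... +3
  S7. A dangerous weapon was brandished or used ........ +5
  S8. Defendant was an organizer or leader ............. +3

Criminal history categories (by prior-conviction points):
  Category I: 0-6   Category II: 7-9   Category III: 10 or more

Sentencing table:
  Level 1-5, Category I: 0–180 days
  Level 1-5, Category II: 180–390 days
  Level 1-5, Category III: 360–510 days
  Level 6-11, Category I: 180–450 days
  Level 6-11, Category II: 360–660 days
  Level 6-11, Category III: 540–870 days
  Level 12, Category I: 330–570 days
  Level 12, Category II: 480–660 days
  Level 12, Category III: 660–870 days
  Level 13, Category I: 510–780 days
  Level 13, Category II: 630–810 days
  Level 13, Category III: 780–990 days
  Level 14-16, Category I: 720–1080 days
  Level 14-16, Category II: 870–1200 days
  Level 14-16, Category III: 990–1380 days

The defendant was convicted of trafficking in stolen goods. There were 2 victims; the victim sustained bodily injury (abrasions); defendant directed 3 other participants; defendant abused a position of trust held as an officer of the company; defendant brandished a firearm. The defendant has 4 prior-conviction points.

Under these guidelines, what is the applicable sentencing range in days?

Base offense level for trafficking in stolen goods: 2.
S2 applies (level before this adjustment is 2 < 9, so +2): 2 + 2 = 4.
S4 does not apply.
S5 applies: 4 + 3 = 7.
S7 applies: 7 + 5 = 12.
S8 applies: 12 + 3 = 15.
Final offense level: 15.
Criminal history: 4 prior points → Category I (0-6).
Level 15 falls in the 14-16 band.
Grid: Level 14-16 × Category I = 720-1080 days.

720-1080 days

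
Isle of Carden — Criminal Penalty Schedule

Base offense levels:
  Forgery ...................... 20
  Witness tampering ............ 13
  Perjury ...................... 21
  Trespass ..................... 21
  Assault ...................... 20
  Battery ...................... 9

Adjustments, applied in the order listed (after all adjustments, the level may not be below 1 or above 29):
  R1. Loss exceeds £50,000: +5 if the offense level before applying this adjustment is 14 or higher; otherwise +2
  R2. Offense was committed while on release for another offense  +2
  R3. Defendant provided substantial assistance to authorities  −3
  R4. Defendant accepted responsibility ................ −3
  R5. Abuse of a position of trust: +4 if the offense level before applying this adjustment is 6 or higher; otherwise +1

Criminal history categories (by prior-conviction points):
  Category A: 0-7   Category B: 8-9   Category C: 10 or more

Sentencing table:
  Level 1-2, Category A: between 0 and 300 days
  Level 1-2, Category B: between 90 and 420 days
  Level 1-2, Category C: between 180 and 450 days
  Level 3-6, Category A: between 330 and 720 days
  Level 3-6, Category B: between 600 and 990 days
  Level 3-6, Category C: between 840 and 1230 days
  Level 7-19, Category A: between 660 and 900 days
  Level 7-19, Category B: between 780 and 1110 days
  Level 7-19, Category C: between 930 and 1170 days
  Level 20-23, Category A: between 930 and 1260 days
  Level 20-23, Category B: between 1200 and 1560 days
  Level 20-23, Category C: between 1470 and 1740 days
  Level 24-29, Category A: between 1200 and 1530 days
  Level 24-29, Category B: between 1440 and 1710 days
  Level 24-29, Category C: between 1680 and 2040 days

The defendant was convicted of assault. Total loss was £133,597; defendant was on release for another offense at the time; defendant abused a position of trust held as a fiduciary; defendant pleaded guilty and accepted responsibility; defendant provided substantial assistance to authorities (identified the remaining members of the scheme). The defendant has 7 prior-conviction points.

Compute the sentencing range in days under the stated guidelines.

1200-1530 days

Base offense level for assault: 20.
R1 applies (level before this adjustment is 20 ≥ 14, so +5): 20 + 5 = 25.
R2 applies: 25 + 2 = 27.
R3 applies: 27 − 3 = 24.
R4 applies: 24 − 3 = 21.
R5 applies (level before this adjustment is 21 ≥ 6, so +4): 21 + 4 = 25.
Final offense level: 25.
Criminal history: 7 prior points → Category A (0-7).
Level 25 falls in the 24-29 band.
Grid: Level 24-29 × Category A = 1200-1530 days.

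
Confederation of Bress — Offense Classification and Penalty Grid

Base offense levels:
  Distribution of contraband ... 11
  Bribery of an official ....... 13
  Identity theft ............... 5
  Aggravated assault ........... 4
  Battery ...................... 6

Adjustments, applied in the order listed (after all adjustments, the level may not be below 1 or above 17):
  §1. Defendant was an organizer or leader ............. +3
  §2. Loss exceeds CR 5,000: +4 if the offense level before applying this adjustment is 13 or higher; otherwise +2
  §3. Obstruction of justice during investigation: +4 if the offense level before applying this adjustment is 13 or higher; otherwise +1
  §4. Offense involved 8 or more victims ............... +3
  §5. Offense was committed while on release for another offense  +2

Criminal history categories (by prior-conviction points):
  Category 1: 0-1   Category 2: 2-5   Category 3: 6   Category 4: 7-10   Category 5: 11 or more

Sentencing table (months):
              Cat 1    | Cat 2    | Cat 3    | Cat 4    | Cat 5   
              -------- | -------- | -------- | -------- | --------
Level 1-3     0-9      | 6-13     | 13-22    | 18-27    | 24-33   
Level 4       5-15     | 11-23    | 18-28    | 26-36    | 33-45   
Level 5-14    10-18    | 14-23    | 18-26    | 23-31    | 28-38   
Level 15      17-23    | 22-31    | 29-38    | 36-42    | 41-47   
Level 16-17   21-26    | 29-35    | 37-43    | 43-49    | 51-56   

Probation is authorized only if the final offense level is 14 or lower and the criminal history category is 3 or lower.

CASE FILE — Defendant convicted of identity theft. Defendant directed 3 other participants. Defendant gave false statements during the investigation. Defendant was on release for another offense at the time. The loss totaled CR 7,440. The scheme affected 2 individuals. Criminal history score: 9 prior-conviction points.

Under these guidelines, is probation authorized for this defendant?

Base offense level for identity theft: 5.
§1 applies: 5 + 3 = 8.
§2 applies (level before this adjustment is 8 < 13, so +2): 8 + 2 = 10.
§3 applies (level before this adjustment is 10 < 13, so +1): 10 + 1 = 11.
§5 applies: 11 + 2 = 13.
Final offense level: 13.
Criminal history: 9 prior points → Category 4 (7-10).
Level 13 falls in the 5-14 band.
Grid: Level 5-14 × Category 4 = 23-31 months.
Probation check: level 13 ≤ 14 and category 4 > 3 → not eligible.

No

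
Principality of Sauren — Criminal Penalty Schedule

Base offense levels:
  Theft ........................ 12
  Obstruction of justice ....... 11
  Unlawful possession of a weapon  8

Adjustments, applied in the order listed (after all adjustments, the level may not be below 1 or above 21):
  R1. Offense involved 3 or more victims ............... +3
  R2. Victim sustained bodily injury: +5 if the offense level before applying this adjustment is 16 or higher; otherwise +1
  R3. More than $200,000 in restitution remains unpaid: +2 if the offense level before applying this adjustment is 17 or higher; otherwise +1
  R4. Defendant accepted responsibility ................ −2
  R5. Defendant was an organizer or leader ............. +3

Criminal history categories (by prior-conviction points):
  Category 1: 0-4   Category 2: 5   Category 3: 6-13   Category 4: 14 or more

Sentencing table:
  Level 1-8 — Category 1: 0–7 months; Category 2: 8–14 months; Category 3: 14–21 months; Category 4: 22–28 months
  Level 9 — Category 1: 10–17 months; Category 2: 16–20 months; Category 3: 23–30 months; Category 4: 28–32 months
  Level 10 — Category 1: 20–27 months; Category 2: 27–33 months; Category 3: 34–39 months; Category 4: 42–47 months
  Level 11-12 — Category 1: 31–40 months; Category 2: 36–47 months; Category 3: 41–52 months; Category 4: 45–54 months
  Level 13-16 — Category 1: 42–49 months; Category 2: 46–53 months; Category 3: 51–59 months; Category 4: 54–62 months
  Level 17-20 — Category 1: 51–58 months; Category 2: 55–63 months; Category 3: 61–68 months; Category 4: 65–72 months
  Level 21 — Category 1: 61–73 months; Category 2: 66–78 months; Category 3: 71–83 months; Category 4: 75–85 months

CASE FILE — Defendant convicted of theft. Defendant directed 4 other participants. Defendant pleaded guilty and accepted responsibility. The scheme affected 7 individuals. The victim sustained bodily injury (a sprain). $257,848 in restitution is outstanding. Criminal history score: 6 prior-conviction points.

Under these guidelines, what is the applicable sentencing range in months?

61-68 months

Base offense level for theft: 12.
R1 applies: 12 + 3 = 15.
R2 applies (level before this adjustment is 15 < 16, so +1): 15 + 1 = 16.
R3 applies (level before this adjustment is 16 < 17, so +1): 16 + 1 = 17.
R4 applies: 17 − 2 = 15.
R5 applies: 15 + 3 = 18.
Final offense level: 18.
Criminal history: 6 prior points → Category 3 (6-13).
Level 18 falls in the 17-20 band.
Grid: Level 17-20 × Category 3 = 61-68 months.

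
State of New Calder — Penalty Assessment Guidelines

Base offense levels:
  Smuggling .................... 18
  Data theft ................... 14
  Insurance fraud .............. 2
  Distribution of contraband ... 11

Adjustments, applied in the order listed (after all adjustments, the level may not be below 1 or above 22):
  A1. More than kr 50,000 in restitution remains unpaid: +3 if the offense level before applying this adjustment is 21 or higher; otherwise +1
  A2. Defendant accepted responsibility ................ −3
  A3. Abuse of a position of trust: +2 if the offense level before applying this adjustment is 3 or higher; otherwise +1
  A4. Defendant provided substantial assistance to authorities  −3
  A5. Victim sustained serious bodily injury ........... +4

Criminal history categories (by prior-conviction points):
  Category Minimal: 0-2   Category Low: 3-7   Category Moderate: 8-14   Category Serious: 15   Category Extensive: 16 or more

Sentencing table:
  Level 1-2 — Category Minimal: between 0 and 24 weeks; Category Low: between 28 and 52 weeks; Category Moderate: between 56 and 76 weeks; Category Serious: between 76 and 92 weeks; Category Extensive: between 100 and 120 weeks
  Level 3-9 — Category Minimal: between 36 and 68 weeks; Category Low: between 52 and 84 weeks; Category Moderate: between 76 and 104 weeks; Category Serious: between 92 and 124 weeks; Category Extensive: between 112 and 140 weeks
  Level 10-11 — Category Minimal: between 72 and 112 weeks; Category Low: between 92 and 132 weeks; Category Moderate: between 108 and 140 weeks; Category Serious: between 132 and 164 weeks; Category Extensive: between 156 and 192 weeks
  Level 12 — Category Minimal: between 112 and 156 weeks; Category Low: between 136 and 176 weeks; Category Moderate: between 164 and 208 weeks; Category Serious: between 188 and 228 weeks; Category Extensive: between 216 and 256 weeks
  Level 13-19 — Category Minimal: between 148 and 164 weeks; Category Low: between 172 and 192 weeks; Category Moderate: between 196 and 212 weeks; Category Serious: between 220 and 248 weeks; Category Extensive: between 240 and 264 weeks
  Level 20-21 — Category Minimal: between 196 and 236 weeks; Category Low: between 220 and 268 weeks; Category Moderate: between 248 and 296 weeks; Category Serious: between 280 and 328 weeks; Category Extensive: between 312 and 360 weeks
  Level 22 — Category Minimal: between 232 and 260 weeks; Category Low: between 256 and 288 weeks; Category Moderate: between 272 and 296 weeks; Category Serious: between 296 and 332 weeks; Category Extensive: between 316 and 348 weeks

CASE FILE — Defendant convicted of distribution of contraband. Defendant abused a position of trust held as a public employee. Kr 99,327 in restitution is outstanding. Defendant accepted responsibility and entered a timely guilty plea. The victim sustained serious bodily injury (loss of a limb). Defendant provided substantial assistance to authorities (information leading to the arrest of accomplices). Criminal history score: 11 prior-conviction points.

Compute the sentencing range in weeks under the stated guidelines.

164-208 weeks

Base offense level for distribution of contraband: 11.
A1 applies (level before this adjustment is 11 < 21, so +1): 11 + 1 = 12.
A2 applies: 12 − 3 = 9.
A3 applies (level before this adjustment is 9 ≥ 3, so +2): 9 + 2 = 11.
A4 applies: 11 − 3 = 8.
A5 applies: 8 + 4 = 12.
Final offense level: 12.
Criminal history: 11 prior points → Category Moderate (8-14).
Level 12 falls in the 12 band.
Grid: Level 12 × Category Moderate = 164-208 weeks.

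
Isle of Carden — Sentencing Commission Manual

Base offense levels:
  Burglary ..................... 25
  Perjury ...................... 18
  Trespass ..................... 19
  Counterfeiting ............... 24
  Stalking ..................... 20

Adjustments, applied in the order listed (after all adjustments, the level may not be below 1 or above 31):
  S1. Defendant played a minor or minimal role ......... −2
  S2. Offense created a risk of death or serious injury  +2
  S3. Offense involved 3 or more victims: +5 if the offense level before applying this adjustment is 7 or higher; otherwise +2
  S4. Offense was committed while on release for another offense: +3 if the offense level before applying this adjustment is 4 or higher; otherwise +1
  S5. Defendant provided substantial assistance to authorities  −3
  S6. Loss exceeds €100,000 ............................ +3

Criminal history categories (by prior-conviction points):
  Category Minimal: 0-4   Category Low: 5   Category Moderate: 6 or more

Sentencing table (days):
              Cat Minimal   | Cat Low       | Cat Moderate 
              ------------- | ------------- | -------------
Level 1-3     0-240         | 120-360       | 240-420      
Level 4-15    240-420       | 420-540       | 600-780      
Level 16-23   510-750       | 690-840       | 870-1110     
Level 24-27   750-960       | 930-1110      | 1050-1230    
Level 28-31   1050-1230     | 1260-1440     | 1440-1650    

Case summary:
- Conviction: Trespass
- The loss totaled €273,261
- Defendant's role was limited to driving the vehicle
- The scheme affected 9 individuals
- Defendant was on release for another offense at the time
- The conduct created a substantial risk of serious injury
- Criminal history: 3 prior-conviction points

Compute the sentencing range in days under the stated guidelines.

Base offense level for trespass: 19.
S1 applies: 19 − 2 = 17.
S2 applies: 17 + 2 = 19.
S3 applies (level before this adjustment is 19 ≥ 7, so +5): 19 + 5 = 24.
S4 applies (level before this adjustment is 24 ≥ 4, so +3): 24 + 3 = 27.
S5 does not apply.
S6 applies: 27 + 3 = 30.
Final offense level: 30.
Criminal history: 3 prior points → Category Minimal (0-4).
Level 30 falls in the 28-31 band.
Grid: Level 28-31 × Category Minimal = 1050-1230 days.

1050-1230 days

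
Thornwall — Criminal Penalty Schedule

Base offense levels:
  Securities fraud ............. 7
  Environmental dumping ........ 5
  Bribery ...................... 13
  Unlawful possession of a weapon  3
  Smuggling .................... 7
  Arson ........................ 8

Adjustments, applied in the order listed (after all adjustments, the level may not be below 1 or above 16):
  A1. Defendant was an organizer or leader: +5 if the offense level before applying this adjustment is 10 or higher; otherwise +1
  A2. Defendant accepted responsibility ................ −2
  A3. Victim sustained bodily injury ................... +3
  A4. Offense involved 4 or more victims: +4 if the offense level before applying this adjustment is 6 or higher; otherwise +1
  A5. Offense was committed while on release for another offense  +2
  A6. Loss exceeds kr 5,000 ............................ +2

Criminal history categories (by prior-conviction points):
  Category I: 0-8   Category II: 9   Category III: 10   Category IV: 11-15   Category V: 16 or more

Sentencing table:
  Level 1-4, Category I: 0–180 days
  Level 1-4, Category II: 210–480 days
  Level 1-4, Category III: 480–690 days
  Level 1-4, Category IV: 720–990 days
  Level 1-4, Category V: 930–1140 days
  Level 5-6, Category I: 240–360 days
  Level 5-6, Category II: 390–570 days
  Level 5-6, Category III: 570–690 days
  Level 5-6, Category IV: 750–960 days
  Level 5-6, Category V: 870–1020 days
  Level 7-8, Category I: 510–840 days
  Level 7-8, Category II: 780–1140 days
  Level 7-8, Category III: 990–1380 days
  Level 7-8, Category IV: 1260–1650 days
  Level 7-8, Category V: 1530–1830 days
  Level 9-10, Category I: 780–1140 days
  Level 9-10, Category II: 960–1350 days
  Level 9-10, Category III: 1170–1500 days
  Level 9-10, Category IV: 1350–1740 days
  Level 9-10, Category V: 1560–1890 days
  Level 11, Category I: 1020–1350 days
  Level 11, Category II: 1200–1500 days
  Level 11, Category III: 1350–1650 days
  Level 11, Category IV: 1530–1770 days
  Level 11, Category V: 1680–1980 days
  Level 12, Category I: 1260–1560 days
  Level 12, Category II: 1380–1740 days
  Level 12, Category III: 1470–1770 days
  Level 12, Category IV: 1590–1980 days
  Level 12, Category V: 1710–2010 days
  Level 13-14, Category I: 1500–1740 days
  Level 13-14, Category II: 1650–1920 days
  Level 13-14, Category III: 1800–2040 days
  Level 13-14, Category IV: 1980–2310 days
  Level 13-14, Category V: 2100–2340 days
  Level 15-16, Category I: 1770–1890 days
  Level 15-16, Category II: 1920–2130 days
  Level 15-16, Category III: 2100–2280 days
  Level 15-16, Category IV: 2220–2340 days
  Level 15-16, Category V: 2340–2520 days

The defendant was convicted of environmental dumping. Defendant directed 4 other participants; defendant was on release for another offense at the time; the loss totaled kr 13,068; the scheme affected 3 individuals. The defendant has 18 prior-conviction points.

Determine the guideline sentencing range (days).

1560-1890 days

Base offense level for environmental dumping: 5.
A1 applies (level before this adjustment is 5 < 10, so +1): 5 + 1 = 6.
A3 does not apply.
A5 applies: 6 + 2 = 8.
A6 applies: 8 + 2 = 10.
Final offense level: 10.
Criminal history: 18 prior points → Category V (16+).
Level 10 falls in the 9-10 band.
Grid: Level 9-10 × Category V = 1560-1890 days.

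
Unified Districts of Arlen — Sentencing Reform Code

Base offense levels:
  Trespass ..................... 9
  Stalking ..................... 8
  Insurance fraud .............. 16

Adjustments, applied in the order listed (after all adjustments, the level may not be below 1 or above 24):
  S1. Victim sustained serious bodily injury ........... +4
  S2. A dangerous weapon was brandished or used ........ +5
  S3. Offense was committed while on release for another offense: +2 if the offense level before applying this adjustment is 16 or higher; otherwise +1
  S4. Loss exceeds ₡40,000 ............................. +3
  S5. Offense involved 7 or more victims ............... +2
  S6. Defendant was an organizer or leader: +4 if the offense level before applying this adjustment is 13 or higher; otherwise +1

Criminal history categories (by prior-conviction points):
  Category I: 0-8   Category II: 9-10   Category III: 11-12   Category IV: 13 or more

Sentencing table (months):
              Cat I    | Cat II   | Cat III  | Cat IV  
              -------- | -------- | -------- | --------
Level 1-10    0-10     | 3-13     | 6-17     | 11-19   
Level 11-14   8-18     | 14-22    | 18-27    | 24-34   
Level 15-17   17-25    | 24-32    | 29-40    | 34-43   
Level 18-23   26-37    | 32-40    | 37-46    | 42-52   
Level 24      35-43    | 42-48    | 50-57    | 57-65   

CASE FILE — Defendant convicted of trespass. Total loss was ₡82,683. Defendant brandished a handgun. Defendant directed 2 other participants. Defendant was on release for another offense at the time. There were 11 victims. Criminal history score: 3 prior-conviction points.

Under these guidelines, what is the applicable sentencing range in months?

35-43 months

Base offense level for trespass: 9.
S2 applies: 9 + 5 = 14.
S3 applies (level before this adjustment is 14 < 16, so +1): 14 + 1 = 15.
S4 applies: 15 + 3 = 18.
S5 applies: 18 + 2 = 20.
S6 applies (level before this adjustment is 20 ≥ 13, so +4): 20 + 4 = 24.
Final offense level: 24.
Criminal history: 3 prior points → Category I (0-8).
Level 24 falls in the 24 band.
Grid: Level 24 × Category I = 35-43 months.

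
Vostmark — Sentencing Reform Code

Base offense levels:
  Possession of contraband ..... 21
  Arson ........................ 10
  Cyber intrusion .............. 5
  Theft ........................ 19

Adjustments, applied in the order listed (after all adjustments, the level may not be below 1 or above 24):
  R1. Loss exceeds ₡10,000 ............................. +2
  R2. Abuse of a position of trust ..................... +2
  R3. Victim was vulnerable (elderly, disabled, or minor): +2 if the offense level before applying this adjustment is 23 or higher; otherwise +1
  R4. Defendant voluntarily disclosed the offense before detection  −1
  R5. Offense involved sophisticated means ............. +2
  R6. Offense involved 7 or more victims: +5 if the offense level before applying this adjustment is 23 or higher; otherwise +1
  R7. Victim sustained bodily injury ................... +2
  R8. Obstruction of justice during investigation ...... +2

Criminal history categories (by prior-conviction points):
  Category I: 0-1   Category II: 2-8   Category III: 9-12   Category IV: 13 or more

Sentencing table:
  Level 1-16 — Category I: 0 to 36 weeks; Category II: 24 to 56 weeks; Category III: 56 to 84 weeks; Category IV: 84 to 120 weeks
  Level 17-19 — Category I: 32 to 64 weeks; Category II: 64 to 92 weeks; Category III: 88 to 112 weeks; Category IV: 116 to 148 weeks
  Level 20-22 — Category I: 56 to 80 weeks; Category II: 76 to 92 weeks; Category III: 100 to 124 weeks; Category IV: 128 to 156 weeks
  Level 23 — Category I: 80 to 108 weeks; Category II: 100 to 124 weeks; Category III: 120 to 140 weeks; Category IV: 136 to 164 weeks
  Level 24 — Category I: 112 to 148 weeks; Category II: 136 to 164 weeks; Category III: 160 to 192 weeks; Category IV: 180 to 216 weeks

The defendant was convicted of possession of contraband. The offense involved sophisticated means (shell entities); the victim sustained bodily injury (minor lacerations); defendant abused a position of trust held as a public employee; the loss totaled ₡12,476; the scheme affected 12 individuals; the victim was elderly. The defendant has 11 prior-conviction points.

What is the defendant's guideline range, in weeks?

Base offense level for possession of contraband: 21.
R1 applies: 21 + 2 = 23.
R2 applies: 23 + 2 = 25.
R3 applies (level before this adjustment is 25 ≥ 23, so +2): 25 + 2 = 27.
R5 applies: 27 + 2 = 29.
R6 applies (level before this adjustment is 29 ≥ 23, so +5): 29 + 5 = 34.
R7 applies: 34 + 2 = 36.
Level 36 exceeds the maximum of 24; capped at 24.
Final offense level: 24.
Criminal history: 11 prior points → Category III (9-12).
Level 24 falls in the 24 band.
Grid: Level 24 × Category III = 160-192 weeks.

160-192 weeks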